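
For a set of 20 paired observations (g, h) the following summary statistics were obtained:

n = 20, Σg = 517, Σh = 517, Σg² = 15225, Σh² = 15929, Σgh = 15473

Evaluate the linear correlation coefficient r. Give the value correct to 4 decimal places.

r = (nΣgh − ΣgΣh) / √[(nΣg² − (Σg)²)(nΣh² − (Σh)²)]
Numerator: 20×15473 − 517×517 = 42171
Denominator: √[(304500 − 267289)(318580 − 267289)] = √[37211 × 51291] = 43687.4055
r = 42171 / 43687.4055 ≈ 0.9653

0.9653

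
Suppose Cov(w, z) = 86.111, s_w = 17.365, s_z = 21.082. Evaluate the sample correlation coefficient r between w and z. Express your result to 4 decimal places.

r = Cov(w,z) / (s_w · s_z) = 86.111 / (17.365 × 21.082)
  = 86.111 / 366.0889 ≈ 0.2352

0.2352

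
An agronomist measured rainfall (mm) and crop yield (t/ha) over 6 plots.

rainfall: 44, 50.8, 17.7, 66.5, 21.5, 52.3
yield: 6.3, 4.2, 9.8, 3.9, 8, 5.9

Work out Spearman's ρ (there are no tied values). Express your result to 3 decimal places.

Rank rainfall: 3, 4, 1, 6, 2, 5
Rank yield: 4, 2, 6, 1, 5, 3
d = rank(rainfall) − rank(yield): -1, 2, -5, 5, -3, 2; Σd² = 68
ρ = 1 − 6Σd² / [n(n²−1)] = 1 − 6×68 / (6×35) = 1 − 408/210 ≈ -0.943

-0.943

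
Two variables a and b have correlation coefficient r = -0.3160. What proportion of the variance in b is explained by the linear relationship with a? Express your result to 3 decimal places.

r² = (-0.3160)² = 0.100

0.100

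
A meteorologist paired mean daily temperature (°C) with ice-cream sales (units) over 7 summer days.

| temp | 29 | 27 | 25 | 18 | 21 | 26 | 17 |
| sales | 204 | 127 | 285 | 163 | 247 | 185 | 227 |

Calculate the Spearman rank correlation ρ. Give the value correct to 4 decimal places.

-0.2857

Rank temp: 7, 6, 4, 2, 3, 5, 1
Rank sales: 4, 1, 7, 2, 6, 3, 5
d = rank(temp) − rank(sales): 3, 5, -3, 0, -3, 2, -4; Σd² = 72
ρ = 1 − 6Σd² / [n(n²−1)] = 1 − 6×72 / (7×48) = 1 − 432/336 ≈ -0.2857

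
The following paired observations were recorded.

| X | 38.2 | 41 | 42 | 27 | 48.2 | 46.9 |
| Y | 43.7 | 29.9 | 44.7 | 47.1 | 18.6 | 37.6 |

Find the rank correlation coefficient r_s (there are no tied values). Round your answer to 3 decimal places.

-0.714

Rank X: 2, 3, 4, 1, 6, 5
Rank Y: 4, 2, 5, 6, 1, 3
d = rank(X) − rank(Y): -2, 1, -1, -5, 5, 2; Σd² = 60
ρ = 1 − 6Σd² / [n(n²−1)] = 1 − 6×60 / (6×35) = 1 − 360/210 ≈ -0.714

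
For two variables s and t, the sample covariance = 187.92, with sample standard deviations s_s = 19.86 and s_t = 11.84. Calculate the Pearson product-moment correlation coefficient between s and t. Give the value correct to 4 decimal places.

r = Cov(s,t) / (s_s · s_t) = 187.92 / (19.86 × 11.84)
  = 187.92 / 235.1424 ≈ 0.7992

0.7992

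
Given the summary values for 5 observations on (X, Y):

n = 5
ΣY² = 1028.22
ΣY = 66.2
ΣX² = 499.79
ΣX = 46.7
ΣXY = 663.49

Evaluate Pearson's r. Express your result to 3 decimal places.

0.460

r = (nΣXY − ΣXΣY) / √[(nΣX² − (ΣX)²)(nΣY² − (ΣY)²)]
Numerator: 5×663.49 − 46.7×66.2 = 225.91
Denominator: √[(2498.95 − 2180.89)(5141.1 − 4382.44)] = √[318.06 × 758.66] = 491.2224
r = 225.91 / 491.2224 ≈ 0.460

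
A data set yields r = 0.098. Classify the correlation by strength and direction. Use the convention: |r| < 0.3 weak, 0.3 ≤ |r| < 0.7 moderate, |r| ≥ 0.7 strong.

weak positive

r = 0.098 > 0 so the relationship is positive.
|r| = 0.098, which falls in the weak range.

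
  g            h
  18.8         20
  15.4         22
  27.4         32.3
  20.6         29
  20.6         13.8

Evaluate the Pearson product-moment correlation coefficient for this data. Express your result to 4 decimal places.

n = 5, Σg = 102.8, Σh = 117.1, Σg² = 2190.08, Σh² = 2958.73, Σgh = 2481.5
nΣgh − ΣgΣh = 12407.5 − 12037.88 = 369.62
nΣg² − (Σg)² = 10950.4 − 10567.84 = 382.56; nΣh² − (Σh)² = 14793.65 − 13712.41 = 1081.24
r = 369.62 / √(382.56 × 1081.24) = 369.62 / 643.1479 ≈ 0.5747

0.5747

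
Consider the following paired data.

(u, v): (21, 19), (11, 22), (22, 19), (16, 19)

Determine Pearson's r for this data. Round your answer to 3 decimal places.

n = 4, Σu = 70, Σv = 79, Σu² = 1302, Σv² = 1567, Σuv = 1363
nΣuv − ΣuΣv = 5452 − 5530 = -78
nΣu² − (Σu)² = 5208 − 4900 = 308; nΣv² − (Σv)² = 6268 − 6241 = 27
r = -78 / √(308 × 27) = -78 / 91.1921 ≈ -0.855

-0.855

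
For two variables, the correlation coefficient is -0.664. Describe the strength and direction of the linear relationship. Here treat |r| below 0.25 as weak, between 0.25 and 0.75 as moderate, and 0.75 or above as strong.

r = -0.664 < 0 so the relationship is negative.
|r| = 0.664, which falls in the moderate range.

moderate negative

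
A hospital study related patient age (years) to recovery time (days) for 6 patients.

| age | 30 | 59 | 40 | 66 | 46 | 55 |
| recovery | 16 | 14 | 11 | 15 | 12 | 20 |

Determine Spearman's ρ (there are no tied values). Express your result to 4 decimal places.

Rank age: 1, 5, 2, 6, 3, 4
Rank recovery: 5, 3, 1, 4, 2, 6
d = rank(age) − rank(recovery): -4, 2, 1, 2, 1, -2; Σd² = 30
ρ = 1 − 6Σd² / [n(n²−1)] = 1 − 6×30 / (6×35) = 1 − 180/210 ≈ 0.1429

0.1429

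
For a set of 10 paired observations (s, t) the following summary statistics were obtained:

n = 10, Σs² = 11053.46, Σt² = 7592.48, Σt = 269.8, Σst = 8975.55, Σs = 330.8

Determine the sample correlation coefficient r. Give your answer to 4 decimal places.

r = (nΣst − ΣsΣt) / √[(nΣs² − (Σs)²)(nΣt² − (Σt)²)]
Numerator: 10×8975.55 − 330.8×269.8 = 505.66
Denominator: √[(110534.6 − 109428.64)(75924.8 − 72792.04)] = √[1105.96 × 3132.76] = 1861.3724
r = 505.66 / 1861.3724 ≈ 0.2717

0.2717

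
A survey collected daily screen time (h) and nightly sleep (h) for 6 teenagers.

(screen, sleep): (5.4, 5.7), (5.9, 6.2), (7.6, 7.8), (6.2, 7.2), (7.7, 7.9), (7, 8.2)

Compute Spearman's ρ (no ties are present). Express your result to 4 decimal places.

Rank screen: 1, 2, 5, 3, 6, 4
Rank sleep: 1, 2, 4, 3, 5, 6
d = rank(screen) − rank(sleep): 0, 0, 1, 0, 1, -2; Σd² = 6
ρ = 1 − 6Σd² / [n(n²−1)] = 1 − 6×6 / (6×35) = 1 − 36/210 ≈ 0.8286

0.8286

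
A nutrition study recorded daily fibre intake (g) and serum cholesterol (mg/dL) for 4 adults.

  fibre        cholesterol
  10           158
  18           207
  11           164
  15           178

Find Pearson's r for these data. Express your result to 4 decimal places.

0.9723

n = 4, Σx = 54, Σy = 707, Σx² = 770, Σy² = 126393, Σxy = 9780
nΣxy − ΣxΣy = 39120 − 38178 = 942
nΣx² − (Σx)² = 3080 − 2916 = 164; nΣy² − (Σy)² = 505572 − 499849 = 5723
r = 942 / √(164 × 5723) = 942 / 968.7993 ≈ 0.9723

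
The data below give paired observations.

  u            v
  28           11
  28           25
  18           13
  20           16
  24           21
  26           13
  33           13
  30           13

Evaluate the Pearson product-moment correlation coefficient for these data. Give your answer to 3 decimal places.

-0.066

n = 8, Σu = 207, Σv = 125, Σu² = 5533, Σv² = 2119, Σuv = 3223
nΣuv − ΣuΣv = 25784 − 25875 = -91
nΣu² − (Σu)² = 44264 − 42849 = 1415; nΣv² − (Σv)² = 16952 − 15625 = 1327
r = -91 / √(1415 × 1327) = -91 / 1370.2938 ≈ -0.066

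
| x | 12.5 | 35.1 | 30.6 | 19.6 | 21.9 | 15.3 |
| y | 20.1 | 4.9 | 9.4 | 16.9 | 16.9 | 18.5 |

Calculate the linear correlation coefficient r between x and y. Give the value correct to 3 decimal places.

n = 6, Σx = 135, Σy = 86.7, Σx² = 3422.48, Σy² = 1429.85, Σxy = 1695.28
nΣxy − ΣxΣy = 10171.68 − 11704.5 = -1532.82
nΣx² − (Σx)² = 20534.88 − 18225 = 2309.88; nΣy² − (Σy)² = 8579.1 − 7516.89 = 1062.21
r = -1532.82 / √(2309.88 × 1062.21) = -1532.82 / 1566.3900 ≈ -0.979

-0.979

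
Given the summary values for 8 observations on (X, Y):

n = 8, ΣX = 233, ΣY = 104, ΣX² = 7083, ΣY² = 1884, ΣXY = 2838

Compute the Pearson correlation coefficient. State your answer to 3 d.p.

-0.481

r = (nΣXY − ΣXΣY) / √[(nΣX² − (ΣX)²)(nΣY² − (ΣY)²)]
Numerator: 8×2838 − 233×104 = -1528
Denominator: √[(56664 − 54289)(15072 − 10816)] = √[2375 × 4256] = 3179.3081
r = -1528 / 3179.3081 ≈ -0.481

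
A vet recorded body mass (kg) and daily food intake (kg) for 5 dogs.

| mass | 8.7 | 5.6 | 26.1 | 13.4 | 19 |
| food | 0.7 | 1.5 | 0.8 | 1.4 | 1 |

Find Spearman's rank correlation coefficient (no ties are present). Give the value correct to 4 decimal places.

-0.4000

Rank mass: 2, 1, 5, 3, 4
Rank food: 1, 5, 2, 4, 3
d = rank(mass) − rank(food): 1, -4, 3, -1, 1; Σd² = 28
ρ = 1 − 6Σd² / [n(n²−1)] = 1 − 6×28 / (5×24) = 1 − 168/120 ≈ -0.4000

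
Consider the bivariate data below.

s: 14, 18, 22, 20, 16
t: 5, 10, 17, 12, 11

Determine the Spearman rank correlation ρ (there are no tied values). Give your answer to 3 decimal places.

Rank s: 1, 3, 5, 4, 2
Rank t: 1, 2, 5, 4, 3
d = rank(s) − rank(t): 0, 1, 0, 0, -1; Σd² = 2
ρ = 1 − 6Σd² / [n(n²−1)] = 1 − 6×2 / (5×24) = 1 − 12/120 ≈ 0.900

0.900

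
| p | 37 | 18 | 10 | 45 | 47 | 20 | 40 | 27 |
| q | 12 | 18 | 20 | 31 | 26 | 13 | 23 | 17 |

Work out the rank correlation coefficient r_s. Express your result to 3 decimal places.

Rank p: 5, 2, 1, 7, 8, 3, 6, 4
Rank q: 1, 4, 5, 8, 7, 2, 6, 3
d = rank(p) − rank(q): 4, -2, -4, -1, 1, 1, 0, 1; Σd² = 40
ρ = 1 − 6Σd² / [n(n²−1)] = 1 − 6×40 / (8×63) = 1 − 240/504 ≈ 0.524

0.524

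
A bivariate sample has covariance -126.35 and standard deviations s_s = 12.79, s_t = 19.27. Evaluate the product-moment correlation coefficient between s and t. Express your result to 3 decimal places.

-0.513

r = Cov(s,t) / (s_s · s_t) = -126.35 / (12.79 × 19.27)
  = -126.35 / 246.4633 ≈ -0.513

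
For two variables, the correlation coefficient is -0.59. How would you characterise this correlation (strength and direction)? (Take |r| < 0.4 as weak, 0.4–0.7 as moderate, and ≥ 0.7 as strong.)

moderate negative

r = -0.59 < 0 so the relationship is negative.
|r| = 0.59, which falls in the moderate range.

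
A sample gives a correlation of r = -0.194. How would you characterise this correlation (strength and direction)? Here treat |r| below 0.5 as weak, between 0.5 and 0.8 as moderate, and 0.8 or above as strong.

r = -0.194 < 0 so the relationship is negative.
|r| = 0.194, which falls in the weak range.

weak negative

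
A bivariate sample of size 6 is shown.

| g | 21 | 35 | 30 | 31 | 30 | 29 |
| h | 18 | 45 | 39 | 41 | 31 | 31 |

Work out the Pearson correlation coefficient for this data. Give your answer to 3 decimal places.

n = 6, Σg = 176, Σh = 205, Σg² = 5268, Σh² = 7473, Σgh = 6223
nΣgh − ΣgΣh = 37338 − 36080 = 1258
nΣg² − (Σg)² = 31608 − 30976 = 632; nΣh² − (Σh)² = 44838 − 42025 = 2813
r = 1258 / √(632 × 2813) = 1258 / 1333.3477 ≈ 0.943

0.943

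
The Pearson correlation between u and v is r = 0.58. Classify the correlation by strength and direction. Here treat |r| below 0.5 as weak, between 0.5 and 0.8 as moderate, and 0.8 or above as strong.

r = 0.58 > 0 so the relationship is positive.
|r| = 0.58, which falls in the moderate range.

moderate positive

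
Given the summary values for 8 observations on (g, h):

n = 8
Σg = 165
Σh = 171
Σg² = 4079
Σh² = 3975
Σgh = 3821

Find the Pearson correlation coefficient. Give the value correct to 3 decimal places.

r = (nΣgh − ΣgΣh) / √[(nΣg² − (Σg)²)(nΣh² − (Σh)²)]
Numerator: 8×3821 − 165×171 = 2353
Denominator: √[(32632 − 27225)(31800 − 29241)] = √[5407 × 2559] = 3719.7464
r = 2353 / 3719.7464 ≈ 0.633

0.633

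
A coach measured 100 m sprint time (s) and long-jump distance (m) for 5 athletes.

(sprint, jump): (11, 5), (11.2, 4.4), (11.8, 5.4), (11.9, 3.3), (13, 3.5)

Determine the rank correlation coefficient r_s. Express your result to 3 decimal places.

Rank sprint: 1, 2, 3, 4, 5
Rank jump: 4, 3, 5, 1, 2
d = rank(sprint) − rank(jump): -3, -1, -2, 3, 3; Σd² = 32
ρ = 1 − 6Σd² / [n(n²−1)] = 1 − 6×32 / (5×24) = 1 − 192/120 ≈ -0.600

-0.600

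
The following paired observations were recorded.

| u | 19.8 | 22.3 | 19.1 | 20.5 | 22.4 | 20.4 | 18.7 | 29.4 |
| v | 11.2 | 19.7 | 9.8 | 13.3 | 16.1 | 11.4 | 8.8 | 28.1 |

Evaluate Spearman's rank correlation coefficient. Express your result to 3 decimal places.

0.976

Rank u: 3, 6, 2, 5, 7, 4, 1, 8
Rank v: 3, 7, 2, 5, 6, 4, 1, 8
d = rank(u) − rank(v): 0, -1, 0, 0, 1, 0, 0, 0; Σd² = 2
ρ = 1 − 6Σd² / [n(n²−1)] = 1 − 6×2 / (8×63) = 1 − 12/504 ≈ 0.976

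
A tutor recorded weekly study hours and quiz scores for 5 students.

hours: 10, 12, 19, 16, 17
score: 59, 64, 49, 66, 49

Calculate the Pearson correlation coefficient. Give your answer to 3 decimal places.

n = 5, Σx = 74, Σy = 287, Σx² = 1150, Σy² = 16735, Σxy = 4178
nΣxy − ΣxΣy = 20890 − 21238 = -348
nΣx² − (Σx)² = 5750 − 5476 = 274; nΣy² − (Σy)² = 83675 − 82369 = 1306
r = -348 / √(274 × 1306) = -348 / 598.2006 ≈ -0.582

-0.582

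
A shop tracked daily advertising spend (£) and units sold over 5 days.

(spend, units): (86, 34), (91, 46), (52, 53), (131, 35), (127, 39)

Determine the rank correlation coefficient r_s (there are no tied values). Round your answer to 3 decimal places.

Rank spend: 2, 3, 1, 5, 4
Rank units: 1, 4, 5, 2, 3
d = rank(spend) − rank(units): 1, -1, -4, 3, 1; Σd² = 28
ρ = 1 − 6Σd² / [n(n²−1)] = 1 − 6×28 / (5×24) = 1 − 168/120 ≈ -0.400

-0.400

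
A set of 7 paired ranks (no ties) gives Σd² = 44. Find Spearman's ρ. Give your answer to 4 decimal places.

0.2143

ρ = 1 − 6Σd² / [n(n²−1)] = 1 − 6×44 / (7×48)
  = 1 − 264/336 = 1 − 0.78571 ≈ 0.2143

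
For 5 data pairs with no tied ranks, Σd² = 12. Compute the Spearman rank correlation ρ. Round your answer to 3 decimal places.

ρ = 1 − 6Σd² / [n(n²−1)] = 1 − 6×12 / (5×24)
  = 1 − 72/120 = 1 − 0.6000 ≈ 0.400

0.400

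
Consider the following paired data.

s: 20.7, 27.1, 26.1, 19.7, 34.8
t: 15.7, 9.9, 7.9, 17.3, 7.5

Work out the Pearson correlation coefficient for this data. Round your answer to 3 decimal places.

n = 5, Σs = 128.4, Σt = 58.3, Σs² = 3443.24, Σt² = 762.45, Σst = 1401.28
nΣst − ΣsΣt = 7006.4 − 7485.72 = -479.32
nΣs² − (Σs)² = 17216.2 − 16486.56 = 729.64; nΣt² − (Σt)² = 3812.25 − 3398.89 = 413.36
r = -479.32 / √(729.64 × 413.36) = -479.32 / 549.1848 ≈ -0.873

-0.873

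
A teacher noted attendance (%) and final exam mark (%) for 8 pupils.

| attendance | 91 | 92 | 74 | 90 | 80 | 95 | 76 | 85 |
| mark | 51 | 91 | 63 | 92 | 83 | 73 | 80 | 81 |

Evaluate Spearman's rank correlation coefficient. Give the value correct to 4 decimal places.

0.1190

Rank attendance: 6, 7, 1, 5, 3, 8, 2, 4
Rank mark: 1, 7, 2, 8, 6, 3, 4, 5
d = rank(attendance) − rank(mark): 5, 0, -1, -3, -3, 5, -2, -1; Σd² = 74
ρ = 1 − 6Σd² / [n(n²−1)] = 1 − 6×74 / (8×63) = 1 − 444/504 ≈ 0.1190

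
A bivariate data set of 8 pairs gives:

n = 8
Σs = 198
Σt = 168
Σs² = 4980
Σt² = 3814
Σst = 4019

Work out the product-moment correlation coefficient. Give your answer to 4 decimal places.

r = (nΣst − ΣsΣt) / √[(nΣs² − (Σs)²)(nΣt² − (Σt)²)]
Numerator: 8×4019 − 198×168 = -1112
Denominator: √[(39840 − 39204)(30512 − 28224)] = √[636 × 2288] = 1206.3034
r = -1112 / 1206.3034 ≈ -0.9218

-0.9218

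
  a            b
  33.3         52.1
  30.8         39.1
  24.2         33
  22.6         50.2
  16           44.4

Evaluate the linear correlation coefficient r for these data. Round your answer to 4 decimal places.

0.1363

n = 5, Σa = 126.9, Σb = 218.8, Σa² = 3409.93, Σb² = 9823.62, Σab = 5582.73
nΣab − ΣaΣb = 27913.65 − 27765.72 = 147.93
nΣa² − (Σa)² = 17049.65 − 16103.61 = 946.04; nΣb² − (Σb)² = 49118.1 − 47873.44 = 1244.66
r = 147.93 / √(946.04 × 1244.66) = 147.93 / 1085.1259 ≈ 0.1363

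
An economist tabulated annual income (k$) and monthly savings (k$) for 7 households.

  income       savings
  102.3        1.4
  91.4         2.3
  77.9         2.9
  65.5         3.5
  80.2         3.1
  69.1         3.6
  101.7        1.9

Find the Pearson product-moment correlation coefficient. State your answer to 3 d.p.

n = 7, Σx = 588.1, Σy = 18.7, Σx² = 50727.65, Σy² = 54.09, Σxy = 1499.21
nΣxy − ΣxΣy = 10494.47 − 10997.47 = -503
nΣx² − (Σx)² = 355093.55 − 345861.61 = 9231.94; nΣy² − (Σy)² = 378.63 − 349.69 = 28.94
r = -503 / √(9231.94 × 28.94) = -503 / 516.8872 ≈ -0.973

-0.973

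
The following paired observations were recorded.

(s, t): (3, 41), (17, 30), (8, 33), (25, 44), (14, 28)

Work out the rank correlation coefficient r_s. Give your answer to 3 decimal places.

0.100

Rank s: 1, 4, 2, 5, 3
Rank t: 4, 2, 3, 5, 1
d = rank(s) − rank(t): -3, 2, -1, 0, 2; Σd² = 18
ρ = 1 − 6Σd² / [n(n²−1)] = 1 − 6×18 / (5×24) = 1 − 108/120 ≈ 0.100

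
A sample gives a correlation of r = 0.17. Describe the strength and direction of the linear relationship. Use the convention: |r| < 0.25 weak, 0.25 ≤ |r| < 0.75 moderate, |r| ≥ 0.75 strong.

weak positive

r = 0.17 > 0 so the relationship is positive.
|r| = 0.17, which falls in the weak range.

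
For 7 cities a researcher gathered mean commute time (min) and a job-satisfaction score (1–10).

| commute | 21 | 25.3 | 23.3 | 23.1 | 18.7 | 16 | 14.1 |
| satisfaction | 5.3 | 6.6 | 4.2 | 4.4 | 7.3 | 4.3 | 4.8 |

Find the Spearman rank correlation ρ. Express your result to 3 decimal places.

Rank commute: 4, 7, 6, 5, 3, 2, 1
Rank satisfaction: 5, 6, 1, 3, 7, 2, 4
d = rank(commute) − rank(satisfaction): -1, 1, 5, 2, -4, 0, -3; Σd² = 56
ρ = 1 − 6Σd² / [n(n²−1)] = 1 − 6×56 / (7×48) = 1 − 336/336 ≈ 0.000

0.000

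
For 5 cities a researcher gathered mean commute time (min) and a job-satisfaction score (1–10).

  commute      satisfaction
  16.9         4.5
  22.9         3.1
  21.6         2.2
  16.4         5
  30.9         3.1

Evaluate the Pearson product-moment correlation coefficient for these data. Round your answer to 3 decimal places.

-0.627

n = 5, Σx = 108.7, Σy = 17.9, Σx² = 2500.35, Σy² = 69.31, Σxy = 372.35
nΣxy − ΣxΣy = 1861.75 − 1945.73 = -83.98
nΣx² − (Σx)² = 12501.75 − 11815.69 = 686.06; nΣy² − (Σy)² = 346.55 − 320.41 = 26.14
r = -83.98 / √(686.06 × 26.14) = -83.98 / 133.9164 ≈ -0.627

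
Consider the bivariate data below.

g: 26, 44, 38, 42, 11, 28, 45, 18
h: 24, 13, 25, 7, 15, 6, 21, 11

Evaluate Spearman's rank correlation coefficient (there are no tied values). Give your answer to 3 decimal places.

0.048

Rank g: 3, 7, 5, 6, 1, 4, 8, 2
Rank h: 7, 4, 8, 2, 5, 1, 6, 3
d = rank(g) − rank(h): -4, 3, -3, 4, -4, 3, 2, -1; Σd² = 80
ρ = 1 − 6Σd² / [n(n²−1)] = 1 − 6×80 / (8×63) = 1 − 480/504 ≈ 0.048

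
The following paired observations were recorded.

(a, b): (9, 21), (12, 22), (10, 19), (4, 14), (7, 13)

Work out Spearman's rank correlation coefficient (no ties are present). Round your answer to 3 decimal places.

0.800

Rank a: 3, 5, 4, 1, 2
Rank b: 4, 5, 3, 2, 1
d = rank(a) − rank(b): -1, 0, 1, -1, 1; Σd² = 4
ρ = 1 − 6Σd² / [n(n²−1)] = 1 − 6×4 / (5×24) = 1 − 24/120 ≈ 0.800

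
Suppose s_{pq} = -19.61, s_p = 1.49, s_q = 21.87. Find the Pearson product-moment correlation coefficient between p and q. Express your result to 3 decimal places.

r = Cov(p,q) / (s_p · s_q) = -19.61 / (1.49 × 21.87)
  = -19.61 / 32.5863 ≈ -0.602

-0.602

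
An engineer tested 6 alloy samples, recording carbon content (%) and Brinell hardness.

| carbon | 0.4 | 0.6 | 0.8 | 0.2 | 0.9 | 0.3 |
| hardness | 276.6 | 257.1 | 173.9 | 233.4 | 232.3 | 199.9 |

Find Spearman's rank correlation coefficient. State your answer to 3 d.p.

-0.257

Rank carbon: 3, 4, 5, 1, 6, 2
Rank hardness: 6, 5, 1, 4, 3, 2
d = rank(carbon) − rank(hardness): -3, -1, 4, -3, 3, 0; Σd² = 44
ρ = 1 − 6Σd² / [n(n²−1)] = 1 − 6×44 / (6×35) = 1 − 264/210 ≈ -0.257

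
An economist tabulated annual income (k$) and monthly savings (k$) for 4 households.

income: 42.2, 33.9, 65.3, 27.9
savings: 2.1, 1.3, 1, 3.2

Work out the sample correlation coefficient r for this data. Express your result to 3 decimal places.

n = 4, Σx = 169.3, Σy = 7.6, Σx² = 7972.55, Σy² = 17.34, Σxy = 287.27
nΣxy − ΣxΣy = 1149.08 − 1286.68 = -137.6
nΣx² − (Σx)² = 31890.2 − 28662.49 = 3227.71; nΣy² − (Σy)² = 69.36 − 57.76 = 11.6
r = -137.6 / √(3227.71 × 11.6) = -137.6 / 193.4979 ≈ -0.711

-0.711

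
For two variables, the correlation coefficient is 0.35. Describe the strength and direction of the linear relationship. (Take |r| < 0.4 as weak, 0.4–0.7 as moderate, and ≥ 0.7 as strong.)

weak positive

r = 0.35 > 0 so the relationship is positive.
|r| = 0.35, which falls in the weak range.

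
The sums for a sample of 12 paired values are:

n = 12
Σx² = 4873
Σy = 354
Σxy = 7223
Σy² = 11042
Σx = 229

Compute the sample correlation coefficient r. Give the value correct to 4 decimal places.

r = (nΣxy − ΣxΣy) / √[(nΣx² − (Σx)²)(nΣy² − (Σy)²)]
Numerator: 12×7223 − 229×354 = 5610
Denominator: √[(58476 − 52441)(132504 − 125316)] = √[6035 × 7188] = 6586.3176
r = 5610 / 6586.3176 ≈ 0.8518

0.8518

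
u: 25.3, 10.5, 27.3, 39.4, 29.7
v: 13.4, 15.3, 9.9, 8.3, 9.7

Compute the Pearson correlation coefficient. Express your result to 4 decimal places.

-0.9177

n = 5, Σu = 132.2, Σv = 56.6, Σu² = 3930.08, Σv² = 674.64, Σuv = 1385.05
nΣuv − ΣuΣv = 6925.25 − 7482.52 = -557.27
nΣu² − (Σu)² = 19650.4 − 17476.84 = 2173.56; nΣv² − (Σv)² = 3373.2 − 3203.56 = 169.64
r = -557.27 / √(2173.56 × 169.64) = -557.27 / 607.2254 ≈ -0.9177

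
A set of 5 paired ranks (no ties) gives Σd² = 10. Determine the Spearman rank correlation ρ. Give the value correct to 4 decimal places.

ρ = 1 − 6Σd² / [n(n²−1)] = 1 − 6×10 / (5×24)
  = 1 − 60/120 = 1 − 0.50000 ≈ 0.5000

0.5000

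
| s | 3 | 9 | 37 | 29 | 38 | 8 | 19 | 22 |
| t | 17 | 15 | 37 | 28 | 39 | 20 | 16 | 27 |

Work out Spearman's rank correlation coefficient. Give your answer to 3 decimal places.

0.810

Rank s: 1, 3, 7, 6, 8, 2, 4, 5
Rank t: 3, 1, 7, 6, 8, 4, 2, 5
d = rank(s) − rank(t): -2, 2, 0, 0, 0, -2, 2, 0; Σd² = 16
ρ = 1 − 6Σd² / [n(n²−1)] = 1 − 6×16 / (8×63) = 1 − 96/504 ≈ 0.810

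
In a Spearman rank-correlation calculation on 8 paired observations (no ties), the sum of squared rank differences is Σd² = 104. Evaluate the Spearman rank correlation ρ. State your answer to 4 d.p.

-0.2381

ρ = 1 − 6Σd² / [n(n²−1)] = 1 − 6×104 / (8×63)
  = 1 − 624/504 = 1 − 1.23810 ≈ -0.2381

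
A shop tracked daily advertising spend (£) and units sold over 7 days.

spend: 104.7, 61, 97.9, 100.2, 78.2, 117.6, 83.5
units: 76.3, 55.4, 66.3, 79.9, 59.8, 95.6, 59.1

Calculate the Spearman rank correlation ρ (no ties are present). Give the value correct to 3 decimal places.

0.929

Rank spend: 6, 1, 4, 5, 2, 7, 3
Rank units: 5, 1, 4, 6, 3, 7, 2
d = rank(spend) − rank(units): 1, 0, 0, -1, -1, 0, 1; Σd² = 4
ρ = 1 − 6Σd² / [n(n²−1)] = 1 − 6×4 / (7×48) = 1 − 24/336 ≈ 0.929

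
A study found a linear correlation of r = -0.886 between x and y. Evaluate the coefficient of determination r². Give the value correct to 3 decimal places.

r² = (-0.886)² = 0.785

0.785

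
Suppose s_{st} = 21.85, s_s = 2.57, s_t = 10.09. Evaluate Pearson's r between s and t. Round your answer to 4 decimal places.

r = Cov(s,t) / (s_s · s_t) = 21.85 / (2.57 × 10.09)
  = 21.85 / 25.9313 ≈ 0.8426

0.8426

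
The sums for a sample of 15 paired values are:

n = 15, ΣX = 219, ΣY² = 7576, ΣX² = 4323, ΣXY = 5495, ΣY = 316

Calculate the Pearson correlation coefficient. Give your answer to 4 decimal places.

r = (nΣXY − ΣXΣY) / √[(nΣX² − (ΣX)²)(nΣY² − (ΣY)²)]
Numerator: 15×5495 − 219×316 = 13221
Denominator: √[(64845 − 47961)(113640 − 99856)] = √[16884 × 13784] = 15255.4599
r = 13221 / 15255.4599 ≈ 0.8666

0.8666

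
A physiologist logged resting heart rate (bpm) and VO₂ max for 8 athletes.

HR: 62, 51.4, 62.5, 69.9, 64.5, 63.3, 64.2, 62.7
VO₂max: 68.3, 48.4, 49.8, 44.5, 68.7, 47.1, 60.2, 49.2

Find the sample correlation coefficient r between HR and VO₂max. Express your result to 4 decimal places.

0.0509

n = 8, Σx = 500.5, Σy = 436.2, Σx² = 31498.29, Σy² = 24450.52, Σxy = 27307.67
nΣxy − ΣxΣy = 218461.36 − 218318.1 = 143.26
nΣx² − (Σx)² = 251986.32 − 250500.25 = 1486.07; nΣy² − (Σy)² = 195604.16 − 190270.44 = 5333.72
r = 143.26 / √(1486.07 × 5333.72) = 143.26 / 2815.3652 ≈ 0.0509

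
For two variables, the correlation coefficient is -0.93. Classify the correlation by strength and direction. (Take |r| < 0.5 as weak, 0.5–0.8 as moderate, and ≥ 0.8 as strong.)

strong negative

r = -0.93 < 0 so the relationship is negative.
|r| = 0.93, which falls in the strong range.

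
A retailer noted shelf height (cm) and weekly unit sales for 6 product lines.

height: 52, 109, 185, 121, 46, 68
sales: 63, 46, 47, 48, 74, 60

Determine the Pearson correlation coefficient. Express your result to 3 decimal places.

n = 6, Σx = 581, Σy = 338, Σx² = 70191, Σy² = 19674, Σxy = 30277
nΣxy − ΣxΣy = 181662 − 196378 = -14716
nΣx² − (Σx)² = 421146 − 337561 = 83585; nΣy² − (Σy)² = 118044 − 114244 = 3800
r = -14716 / √(83585 × 3800) = -14716 / 17821.9808 ≈ -0.826

-0.826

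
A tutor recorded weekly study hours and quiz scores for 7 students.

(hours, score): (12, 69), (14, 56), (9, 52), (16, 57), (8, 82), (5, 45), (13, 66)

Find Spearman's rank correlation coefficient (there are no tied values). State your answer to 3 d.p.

0.143

Rank hours: 4, 6, 3, 7, 2, 1, 5
Rank score: 6, 3, 2, 4, 7, 1, 5
d = rank(hours) − rank(score): -2, 3, 1, 3, -5, 0, 0; Σd² = 48
ρ = 1 − 6Σd² / [n(n²−1)] = 1 − 6×48 / (7×48) = 1 − 288/336 ≈ 0.143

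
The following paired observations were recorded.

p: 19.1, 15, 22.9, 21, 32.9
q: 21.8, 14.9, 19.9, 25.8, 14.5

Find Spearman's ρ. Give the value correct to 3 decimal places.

-0.300

Rank p: 2, 1, 4, 3, 5
Rank q: 4, 2, 3, 5, 1
d = rank(p) − rank(q): -2, -1, 1, -2, 4; Σd² = 26
ρ = 1 − 6Σd² / [n(n²−1)] = 1 − 6×26 / (5×24) = 1 − 156/120 ≈ -0.300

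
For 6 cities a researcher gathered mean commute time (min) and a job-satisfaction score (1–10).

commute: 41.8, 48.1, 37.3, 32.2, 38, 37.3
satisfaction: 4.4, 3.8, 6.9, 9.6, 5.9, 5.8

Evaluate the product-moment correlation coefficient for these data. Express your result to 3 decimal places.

n = 6, Σx = 234.7, Σy = 36.4, Σx² = 9324.27, Σy² = 242.02, Σxy = 1373.73
nΣxy − ΣxΣy = 8242.38 − 8543.08 = -300.7
nΣx² − (Σx)² = 55945.62 − 55084.09 = 861.53; nΣy² − (Σy)² = 1452.12 − 1324.96 = 127.16
r = -300.7 / √(861.53 × 127.16) = -300.7 / 330.9866 ≈ -0.908

-0.908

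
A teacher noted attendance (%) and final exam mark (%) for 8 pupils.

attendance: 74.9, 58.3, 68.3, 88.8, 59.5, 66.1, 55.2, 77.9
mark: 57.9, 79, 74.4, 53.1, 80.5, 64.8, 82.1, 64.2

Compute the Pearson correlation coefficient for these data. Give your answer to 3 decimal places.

-0.923

n = 8, Σx = 549, Σy = 556, Σx² = 38584.14, Σy² = 39489.72, Σxy = 37345.34
nΣxy − ΣxΣy = 298762.72 − 305244 = -6481.28
nΣx² − (Σx)² = 308673.12 − 301401 = 7272.12; nΣy² − (Σy)² = 315917.76 − 309136 = 6781.76
r = -6481.28 / √(7272.12 × 6781.76) = -6481.28 / 7022.6614 ≈ -0.923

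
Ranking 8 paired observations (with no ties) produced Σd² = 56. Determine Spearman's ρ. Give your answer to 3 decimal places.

ρ = 1 − 6Σd² / [n(n²−1)] = 1 − 6×56 / (8×63)
  = 1 − 336/504 = 1 − 0.6667 ≈ 0.333

0.333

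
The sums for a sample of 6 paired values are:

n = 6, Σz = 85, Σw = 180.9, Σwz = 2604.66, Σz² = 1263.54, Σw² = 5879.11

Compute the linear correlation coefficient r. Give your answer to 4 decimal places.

r = (nΣwz − ΣwΣz) / √[(nΣw² − (Σw)²)(nΣz² − (Σz)²)]
Numerator: 6×2604.66 − 180.9×85 = 251.46
Denominator: √[(35274.66 − 32724.81)(7581.24 − 7225)] = √[2549.85 × 356.24] = 953.0785
r = 251.46 / 953.0785 ≈ 0.2638

0.2638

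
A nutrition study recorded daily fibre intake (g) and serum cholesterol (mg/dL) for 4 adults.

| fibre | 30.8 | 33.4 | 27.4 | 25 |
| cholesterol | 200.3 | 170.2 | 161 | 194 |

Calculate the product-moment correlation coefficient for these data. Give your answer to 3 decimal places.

n = 4, Σx = 116.6, Σy = 725.5, Σx² = 3439.96, Σy² = 132645.13, Σxy = 21115.32
nΣxy − ΣxΣy = 84461.28 − 84593.3 = -132.02
nΣx² − (Σx)² = 13759.84 − 13595.56 = 164.28; nΣy² − (Σy)² = 530580.52 − 526350.25 = 4230.27
r = -132.02 / √(164.28 × 4230.27) = -132.02 / 833.6359 ≈ -0.158

-0.158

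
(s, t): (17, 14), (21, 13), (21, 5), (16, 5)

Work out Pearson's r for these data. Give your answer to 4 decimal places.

n = 4, Σs = 75, Σt = 37, Σs² = 1427, Σt² = 415, Σst = 696
nΣst − ΣsΣt = 2784 − 2775 = 9
nΣs² − (Σs)² = 5708 − 5625 = 83; nΣt² − (Σt)² = 1660 − 1369 = 291
r = 9 / √(83 × 291) = 9 / 155.4124 ≈ 0.0579

0.0579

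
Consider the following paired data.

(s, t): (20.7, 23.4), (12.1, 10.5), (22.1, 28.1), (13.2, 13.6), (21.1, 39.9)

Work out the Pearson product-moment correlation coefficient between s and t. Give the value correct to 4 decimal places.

0.8572

n = 5, Σs = 89.2, Σt = 115.5, Σs² = 1682.76, Σt² = 3224.39, Σst = 2253.85
nΣst − ΣsΣt = 11269.25 − 10302.6 = 966.65
nΣs² − (Σs)² = 8413.8 − 7956.64 = 457.16; nΣt² − (Σt)² = 16121.95 − 13340.25 = 2781.7
r = 966.65 / √(457.16 × 2781.7) = 966.65 / 1127.6888 ≈ 0.8572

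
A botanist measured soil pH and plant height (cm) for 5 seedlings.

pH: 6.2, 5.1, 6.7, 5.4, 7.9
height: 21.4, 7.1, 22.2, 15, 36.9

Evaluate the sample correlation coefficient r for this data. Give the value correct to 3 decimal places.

n = 5, Σx = 31.3, Σy = 102.6, Σx² = 200.91, Σy² = 2587.82, Σxy = 690.14
nΣxy − ΣxΣy = 3450.7 − 3211.38 = 239.32
nΣx² − (Σx)² = 1004.55 − 979.69 = 24.86; nΣy² − (Σy)² = 12939.1 − 10526.76 = 2412.34
r = 239.32 / √(24.86 × 2412.34) = 239.32 / 244.8893 ≈ 0.977

0.977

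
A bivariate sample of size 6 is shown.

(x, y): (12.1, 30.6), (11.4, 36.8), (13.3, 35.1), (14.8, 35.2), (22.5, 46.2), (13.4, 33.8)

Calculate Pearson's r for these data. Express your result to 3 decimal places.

0.889

n = 6, Σx = 87.5, Σy = 217.7, Σx² = 1358.11, Σy² = 8038.53, Σxy = 3269.99
nΣxy − ΣxΣy = 19619.94 − 19048.75 = 571.19
nΣx² − (Σx)² = 8148.66 − 7656.25 = 492.41; nΣy² − (Σy)² = 48231.18 − 47393.29 = 837.89
r = 571.19 / √(492.41 × 837.89) = 571.19 / 642.3281 ≈ 0.889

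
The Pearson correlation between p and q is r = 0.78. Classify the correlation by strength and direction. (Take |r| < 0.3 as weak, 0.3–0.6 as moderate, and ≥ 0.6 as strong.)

strong positive

r = 0.78 > 0 so the relationship is positive.
|r| = 0.78, which falls in the strong range.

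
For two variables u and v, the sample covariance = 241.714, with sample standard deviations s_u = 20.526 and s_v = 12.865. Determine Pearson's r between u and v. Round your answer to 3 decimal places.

r = Cov(u,v) / (s_u · s_v) = 241.714 / (20.526 × 12.865)
  = 241.714 / 264.0670 ≈ 0.915

0.915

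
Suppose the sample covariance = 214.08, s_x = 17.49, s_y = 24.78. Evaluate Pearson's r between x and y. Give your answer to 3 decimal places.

r = Cov(x,y) / (s_x · s_y) = 214.08 / (17.49 × 24.78)
  = 214.08 / 433.4022 ≈ 0.494

0.494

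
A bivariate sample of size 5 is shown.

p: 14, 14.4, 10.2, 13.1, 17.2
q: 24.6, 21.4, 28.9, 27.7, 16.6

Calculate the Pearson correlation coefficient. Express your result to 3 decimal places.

n = 5, Σp = 68.9, Σq = 119.2, Σp² = 974.85, Σq² = 2941.18, Σpq = 1595.73
nΣpq − ΣpΣq = 7978.65 − 8212.88 = -234.23
nΣp² − (Σp)² = 4874.25 − 4747.21 = 127.04; nΣq² − (Σq)² = 14705.9 − 14208.64 = 497.26
r = -234.23 / √(127.04 × 497.26) = -234.23 / 251.3402 ≈ -0.932

-0.932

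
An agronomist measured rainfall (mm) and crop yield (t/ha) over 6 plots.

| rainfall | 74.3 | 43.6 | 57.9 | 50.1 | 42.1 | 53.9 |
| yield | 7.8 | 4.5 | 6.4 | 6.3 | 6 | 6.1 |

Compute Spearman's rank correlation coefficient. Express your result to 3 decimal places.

Rank rainfall: 6, 2, 5, 3, 1, 4
Rank yield: 6, 1, 5, 4, 2, 3
d = rank(rainfall) − rank(yield): 0, 1, 0, -1, -1, 1; Σd² = 4
ρ = 1 − 6Σd² / [n(n²−1)] = 1 − 6×4 / (6×35) = 1 − 24/210 ≈ 0.886

0.886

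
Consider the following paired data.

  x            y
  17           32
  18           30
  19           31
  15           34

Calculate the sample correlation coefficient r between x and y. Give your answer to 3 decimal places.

n = 4, Σx = 69, Σy = 127, Σx² = 1199, Σy² = 4041, Σxy = 2183
nΣxy − ΣxΣy = 8732 − 8763 = -31
nΣx² − (Σx)² = 4796 − 4761 = 35; nΣy² − (Σy)² = 16164 − 16129 = 35
r = -31 / √(35 × 35) = -31 / 35.0000 ≈ -0.886

-0.886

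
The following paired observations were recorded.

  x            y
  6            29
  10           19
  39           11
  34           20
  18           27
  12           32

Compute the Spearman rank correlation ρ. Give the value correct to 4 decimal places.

-0.5429

Rank x: 1, 2, 6, 5, 4, 3
Rank y: 5, 2, 1, 3, 4, 6
d = rank(x) − rank(y): -4, 0, 5, 2, 0, -3; Σd² = 54
ρ = 1 − 6Σd² / [n(n²−1)] = 1 − 6×54 / (6×35) = 1 − 324/210 ≈ -0.5429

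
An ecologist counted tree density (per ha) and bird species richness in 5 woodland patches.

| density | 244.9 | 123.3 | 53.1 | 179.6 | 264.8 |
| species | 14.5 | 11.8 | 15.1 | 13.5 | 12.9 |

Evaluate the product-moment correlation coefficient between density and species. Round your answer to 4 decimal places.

n = 5, Σx = 865.7, Σy = 67.8, Σx² = 180373.71, Σy² = 926.16, Σxy = 11648.32
nΣxy − ΣxΣy = 58241.6 − 58694.46 = -452.86
nΣx² − (Σx)² = 901868.55 − 749436.49 = 152432.06; nΣy² − (Σy)² = 4630.8 − 4596.84 = 33.96
r = -452.86 / √(152432.06 × 33.96) = -452.86 / 2275.2127 ≈ -0.1990

-0.1990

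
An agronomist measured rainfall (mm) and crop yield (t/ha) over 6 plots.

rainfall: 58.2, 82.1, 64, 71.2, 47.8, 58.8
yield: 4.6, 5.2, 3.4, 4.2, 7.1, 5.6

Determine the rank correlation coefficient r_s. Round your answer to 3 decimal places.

Rank rainfall: 2, 6, 4, 5, 1, 3
Rank yield: 3, 4, 1, 2, 6, 5
d = rank(rainfall) − rank(yield): -1, 2, 3, 3, -5, -2; Σd² = 52
ρ = 1 − 6Σd² / [n(n²−1)] = 1 − 6×52 / (6×35) = 1 − 312/210 ≈ -0.486

-0.486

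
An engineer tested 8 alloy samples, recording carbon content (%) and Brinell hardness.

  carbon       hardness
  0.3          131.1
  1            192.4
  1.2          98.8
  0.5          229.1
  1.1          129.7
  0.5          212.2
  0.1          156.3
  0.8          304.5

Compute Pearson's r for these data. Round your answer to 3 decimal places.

n = 8, Σx = 5.5, Σy = 1454.1, Σx² = 4.89, Σy² = 295454.09, Σxy = 972.84
nΣxy − ΣxΣy = 7782.72 − 7997.55 = -214.83
nΣx² − (Σx)² = 39.12 − 30.25 = 8.87; nΣy² − (Σy)² = 2363632.72 − 2114406.81 = 249225.91
r = -214.83 / √(8.87 × 249225.91) = -214.83 / 1486.8200 ≈ -0.144

-0.144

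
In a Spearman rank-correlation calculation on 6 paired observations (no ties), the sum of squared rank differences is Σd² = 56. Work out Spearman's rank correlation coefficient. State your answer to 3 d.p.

ρ = 1 − 6Σd² / [n(n²−1)] = 1 − 6×56 / (6×35)
  = 1 − 336/210 = 1 − 1.6000 ≈ -0.600

-0.600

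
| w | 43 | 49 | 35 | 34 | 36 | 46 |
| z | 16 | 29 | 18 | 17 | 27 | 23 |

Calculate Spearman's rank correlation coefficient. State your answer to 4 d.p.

0.5429

Rank w: 4, 6, 2, 1, 3, 5
Rank z: 1, 6, 3, 2, 5, 4
d = rank(w) − rank(z): 3, 0, -1, -1, -2, 1; Σd² = 16
ρ = 1 − 6Σd² / [n(n²−1)] = 1 − 6×16 / (6×35) = 1 − 96/210 ≈ 0.5429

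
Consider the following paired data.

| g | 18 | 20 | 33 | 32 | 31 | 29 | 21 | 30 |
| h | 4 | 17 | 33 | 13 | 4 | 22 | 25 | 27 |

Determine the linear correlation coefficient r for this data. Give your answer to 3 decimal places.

n = 8, Σg = 214, Σh = 145, Σg² = 5980, Σh² = 3417, Σgh = 4014
nΣgh − ΣgΣh = 32112 − 31030 = 1082
nΣg² − (Σg)² = 47840 − 45796 = 2044; nΣh² − (Σh)² = 27336 − 21025 = 6311
r = 1082 / √(2044 × 6311) = 1082 / 3591.6130 ≈ 0.301

0.301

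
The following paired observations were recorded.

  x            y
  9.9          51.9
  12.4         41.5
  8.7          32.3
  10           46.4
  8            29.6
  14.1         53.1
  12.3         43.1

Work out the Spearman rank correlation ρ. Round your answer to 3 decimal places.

Rank x: 3, 6, 2, 4, 1, 7, 5
Rank y: 6, 3, 2, 5, 1, 7, 4
d = rank(x) − rank(y): -3, 3, 0, -1, 0, 0, 1; Σd² = 20
ρ = 1 − 6Σd² / [n(n²−1)] = 1 − 6×20 / (7×48) = 1 − 120/336 ≈ 0.643

0.643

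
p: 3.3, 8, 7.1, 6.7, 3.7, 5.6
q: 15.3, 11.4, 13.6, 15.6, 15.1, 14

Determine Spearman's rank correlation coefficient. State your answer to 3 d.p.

Rank p: 1, 6, 5, 4, 2, 3
Rank q: 5, 1, 2, 6, 4, 3
d = rank(p) − rank(q): -4, 5, 3, -2, -2, 0; Σd² = 58
ρ = 1 − 6Σd² / [n(n²−1)] = 1 − 6×58 / (6×35) = 1 − 348/210 ≈ -0.657

-0.657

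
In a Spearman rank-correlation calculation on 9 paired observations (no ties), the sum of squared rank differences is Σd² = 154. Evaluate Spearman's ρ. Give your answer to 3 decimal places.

ρ = 1 − 6Σd² / [n(n²−1)] = 1 − 6×154 / (9×80)
  = 1 − 924/720 = 1 − 1.2833 ≈ -0.283

-0.283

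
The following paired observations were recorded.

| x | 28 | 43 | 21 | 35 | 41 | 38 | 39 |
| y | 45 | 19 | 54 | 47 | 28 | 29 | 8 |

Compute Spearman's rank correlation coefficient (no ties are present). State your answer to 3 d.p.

-0.857

Rank x: 2, 7, 1, 3, 6, 4, 5
Rank y: 5, 2, 7, 6, 3, 4, 1
d = rank(x) − rank(y): -3, 5, -6, -3, 3, 0, 4; Σd² = 104
ρ = 1 − 6Σd² / [n(n²−1)] = 1 − 6×104 / (7×48) = 1 − 624/336 ≈ -0.857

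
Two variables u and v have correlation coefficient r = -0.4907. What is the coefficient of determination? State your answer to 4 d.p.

0.2408

r² = (-0.4907)² = 0.2408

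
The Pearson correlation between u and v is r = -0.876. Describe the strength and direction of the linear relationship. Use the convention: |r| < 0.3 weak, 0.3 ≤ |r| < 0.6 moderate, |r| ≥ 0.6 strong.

r = -0.876 < 0 so the relationship is negative.
|r| = 0.876, which falls in the strong range.

strong negative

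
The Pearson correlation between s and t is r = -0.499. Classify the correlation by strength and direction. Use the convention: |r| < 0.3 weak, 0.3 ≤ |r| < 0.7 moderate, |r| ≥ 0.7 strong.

moderate negative

r = -0.499 < 0 so the relationship is negative.
|r| = 0.499, which falls in the moderate range.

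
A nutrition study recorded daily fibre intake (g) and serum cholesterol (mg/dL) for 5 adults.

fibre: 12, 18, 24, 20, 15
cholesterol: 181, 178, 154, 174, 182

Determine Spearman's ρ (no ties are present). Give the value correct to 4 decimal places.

Rank fibre: 1, 3, 5, 4, 2
Rank cholesterol: 4, 3, 1, 2, 5
d = rank(fibre) − rank(cholesterol): -3, 0, 4, 2, -3; Σd² = 38
ρ = 1 − 6Σd² / [n(n²−1)] = 1 − 6×38 / (5×24) = 1 − 228/120 ≈ -0.9000

-0.9000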